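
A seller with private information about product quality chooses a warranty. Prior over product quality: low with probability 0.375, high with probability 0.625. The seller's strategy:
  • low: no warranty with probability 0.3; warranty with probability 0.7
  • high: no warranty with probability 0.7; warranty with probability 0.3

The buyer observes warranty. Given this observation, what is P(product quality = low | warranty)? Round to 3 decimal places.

0.583

P(warranty) = 0.375·0.7 + 0.625·0.3 = 0.45
P(low | warranty) = (0.375·0.7) / 0.45 = 0.2625 / 0.45 = 0.583333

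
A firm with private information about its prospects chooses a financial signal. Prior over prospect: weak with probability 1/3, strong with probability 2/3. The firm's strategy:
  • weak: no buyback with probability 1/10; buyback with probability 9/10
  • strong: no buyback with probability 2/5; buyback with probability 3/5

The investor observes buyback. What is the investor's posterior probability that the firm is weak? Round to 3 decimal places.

Apply Bayes' rule using the sender's strategy as the likelihood.
P(buyback) = (1/3)·(9/10) + (2/3)·(3/5) = 7/10
P(weak | buyback) = ((1/3)·(9/10)) / (7/10) = (3/10) / (7/10) = 3/7

0.429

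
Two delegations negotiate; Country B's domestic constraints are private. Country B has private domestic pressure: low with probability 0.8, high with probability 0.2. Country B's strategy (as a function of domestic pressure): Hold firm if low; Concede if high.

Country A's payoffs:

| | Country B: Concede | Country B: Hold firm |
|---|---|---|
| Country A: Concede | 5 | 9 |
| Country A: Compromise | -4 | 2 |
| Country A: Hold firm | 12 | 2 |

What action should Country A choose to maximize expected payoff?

E[Concede] = 0.8·(9) + 0.2·(5) = 8.2
E[Compromise] = 0.8·(2) + 0.2·(-4) = 0.8
E[Hold firm] = 0.8·(2) + 0.2·(12) = 4
Best response: Concede (8.2 is the largest).

Concede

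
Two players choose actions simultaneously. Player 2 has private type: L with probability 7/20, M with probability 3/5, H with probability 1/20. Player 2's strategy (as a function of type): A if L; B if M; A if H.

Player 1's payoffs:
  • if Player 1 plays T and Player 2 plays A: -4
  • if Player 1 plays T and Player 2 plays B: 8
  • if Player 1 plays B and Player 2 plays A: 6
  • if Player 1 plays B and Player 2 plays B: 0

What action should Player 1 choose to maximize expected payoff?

T

E[T] = 7/20·(-4) + 3/5·(8) + 1/20·(-4) = 16/5
E[B] = 7/20·(6) + 3/5·(0) + 1/20·(6) = 12/5
Best response: T (16/5 is the largest).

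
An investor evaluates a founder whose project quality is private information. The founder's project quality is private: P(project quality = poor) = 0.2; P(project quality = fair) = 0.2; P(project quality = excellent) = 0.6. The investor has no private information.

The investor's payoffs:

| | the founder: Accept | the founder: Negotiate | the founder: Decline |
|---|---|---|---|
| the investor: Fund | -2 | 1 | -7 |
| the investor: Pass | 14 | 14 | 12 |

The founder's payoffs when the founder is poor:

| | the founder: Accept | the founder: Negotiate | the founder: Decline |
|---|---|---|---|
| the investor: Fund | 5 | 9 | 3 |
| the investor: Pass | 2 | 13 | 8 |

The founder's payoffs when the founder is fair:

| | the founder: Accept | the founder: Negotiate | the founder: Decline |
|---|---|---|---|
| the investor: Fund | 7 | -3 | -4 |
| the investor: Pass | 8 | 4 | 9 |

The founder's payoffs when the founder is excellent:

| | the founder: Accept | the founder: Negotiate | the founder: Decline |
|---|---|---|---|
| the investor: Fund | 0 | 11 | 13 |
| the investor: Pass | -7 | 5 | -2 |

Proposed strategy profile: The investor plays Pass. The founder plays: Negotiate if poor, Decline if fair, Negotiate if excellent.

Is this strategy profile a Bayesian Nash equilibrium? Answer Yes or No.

A profile is a BNE iff every type of every player is best-responding given beliefs about the other side.
The investor plays Pass: E[Pass] = 0.2·(14) + 0.2·(12) + 0.6·(14) = 13.6; E[Fund] = -0.6. Best-responding. ✓
The founder (project quality poor), facing Pass: Accept gives 2, Negotiate gives 13, Decline gives 8. Proposed Negotiate is best. ✓
The founder (project quality fair), facing Pass: Accept gives 8, Negotiate gives 4, Decline gives 9. Proposed Decline is best. ✓
The founder (project quality excellent), facing Pass: Accept gives -7, Negotiate gives 5, Decline gives -2. Proposed Negotiate is best. ✓

Yes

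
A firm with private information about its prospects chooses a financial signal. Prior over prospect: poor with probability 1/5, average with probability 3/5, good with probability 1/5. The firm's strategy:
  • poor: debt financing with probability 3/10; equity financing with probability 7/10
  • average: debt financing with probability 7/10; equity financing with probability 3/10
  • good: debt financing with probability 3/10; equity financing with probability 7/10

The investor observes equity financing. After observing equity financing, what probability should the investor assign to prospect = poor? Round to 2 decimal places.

0.30

P(equity financing) = (1/5)·(7/10) + (3/5)·(3/10) + (1/5)·(7/10) = 23/50
P(poor | equity financing) = ((1/5)·(7/10)) / (23/50) = (7/50) / (23/50) = 7/23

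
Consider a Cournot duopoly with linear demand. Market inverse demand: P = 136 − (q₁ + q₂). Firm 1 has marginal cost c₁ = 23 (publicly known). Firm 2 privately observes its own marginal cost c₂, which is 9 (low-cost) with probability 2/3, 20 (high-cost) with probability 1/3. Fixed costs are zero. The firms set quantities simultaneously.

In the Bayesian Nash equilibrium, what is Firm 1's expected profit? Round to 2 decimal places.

Type-c best response for Firm 2: q₂(c) = (136 − c)/2 − q₁/2.
Firm 1 maximizes expected profit; its first-order condition is 136 − 2q₁ − E[q₂] − 23 = 0.
Substituting E[q₂] and solving: E[c₂] = 12.6667, so q₁ = (136 − 2·23 + 12.6667)/3 = 34.2222.
E[P] = 136 − (q₁ + E[q₂]) = 57.2222; Firm 1's expected profit = (E[P] − 23)·q₁ = (57.2222 − 23)·34.2222 = 1171.16.

1171.16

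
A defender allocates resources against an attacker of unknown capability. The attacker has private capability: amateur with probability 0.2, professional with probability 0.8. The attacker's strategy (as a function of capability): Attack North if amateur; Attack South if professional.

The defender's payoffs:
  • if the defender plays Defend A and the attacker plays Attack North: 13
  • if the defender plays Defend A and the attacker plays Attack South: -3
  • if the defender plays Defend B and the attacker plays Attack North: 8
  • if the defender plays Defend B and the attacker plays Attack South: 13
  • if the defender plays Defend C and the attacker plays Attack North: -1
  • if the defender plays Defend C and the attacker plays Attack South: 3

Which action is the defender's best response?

E[Defend A] = 0.2·(13) + 0.8·(-3) = 0.2
E[Defend B] = 0.2·(8) + 0.8·(13) = 12
E[Defend C] = 0.2·(-1) + 0.8·(3) = 2.2
Best response: Defend B (12 is the largest).

Defend B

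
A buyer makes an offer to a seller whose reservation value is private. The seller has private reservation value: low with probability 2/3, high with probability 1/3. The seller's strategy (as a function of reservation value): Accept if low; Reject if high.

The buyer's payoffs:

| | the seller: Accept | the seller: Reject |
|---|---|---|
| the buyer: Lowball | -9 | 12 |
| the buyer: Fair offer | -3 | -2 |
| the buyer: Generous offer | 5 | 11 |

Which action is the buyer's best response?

E[Lowball] = 2/3·(-9) + 1/3·(12) = -2
E[Fair offer] = 2/3·(-3) + 1/3·(-2) = -8/3
E[Generous offer] = 2/3·(5) + 1/3·(11) = 7
Best response: Generous offer (7 is the largest).

Generous offer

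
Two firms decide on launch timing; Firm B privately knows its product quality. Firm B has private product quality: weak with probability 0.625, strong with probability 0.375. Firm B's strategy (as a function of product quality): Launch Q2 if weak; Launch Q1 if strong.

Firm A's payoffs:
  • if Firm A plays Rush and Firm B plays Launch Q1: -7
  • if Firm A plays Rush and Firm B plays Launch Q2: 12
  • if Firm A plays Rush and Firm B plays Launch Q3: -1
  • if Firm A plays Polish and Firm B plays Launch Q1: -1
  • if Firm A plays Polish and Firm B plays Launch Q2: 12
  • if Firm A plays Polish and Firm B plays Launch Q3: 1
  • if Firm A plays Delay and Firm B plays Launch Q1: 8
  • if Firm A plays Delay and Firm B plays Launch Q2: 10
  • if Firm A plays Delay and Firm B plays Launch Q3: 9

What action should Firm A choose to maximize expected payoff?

E[Rush] = 0.625·(12) + 0.375·(-7) = 4.875
E[Polish] = 0.625·(12) + 0.375·(-1) = 7.125
E[Delay] = 0.625·(10) + 0.375·(8) = 9.25
Best response: Delay (9.25 is the largest).

Delay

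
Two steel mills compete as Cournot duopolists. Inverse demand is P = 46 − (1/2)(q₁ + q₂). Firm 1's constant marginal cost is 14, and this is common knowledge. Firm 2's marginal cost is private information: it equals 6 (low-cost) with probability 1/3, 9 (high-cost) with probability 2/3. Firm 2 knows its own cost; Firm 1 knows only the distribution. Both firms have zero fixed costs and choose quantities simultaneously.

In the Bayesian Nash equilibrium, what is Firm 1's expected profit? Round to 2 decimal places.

150.22

Firm 2 with cost c maximizes (46 − (1/2)(q₁+q₂) − c)·q₂, giving q₂(c) = (46 − c − (1/2)q₁).
E[c₂] = 1/3·6 + 2/3·9 = 8
Firm 1's FOC against E[q₂] yields q₁ = (46 − 2·14 + E[c₂])/(3/2) = (46 − 28 + 8)/(3/2) = 17.3333.
E[P] = 46 − (1/2)·(q₁ + E[q₂]) = 22.6667; Firm 1's expected profit = (E[P] − 14)·q₁ = (22.6667 − 14)·17.3333 = 150.222.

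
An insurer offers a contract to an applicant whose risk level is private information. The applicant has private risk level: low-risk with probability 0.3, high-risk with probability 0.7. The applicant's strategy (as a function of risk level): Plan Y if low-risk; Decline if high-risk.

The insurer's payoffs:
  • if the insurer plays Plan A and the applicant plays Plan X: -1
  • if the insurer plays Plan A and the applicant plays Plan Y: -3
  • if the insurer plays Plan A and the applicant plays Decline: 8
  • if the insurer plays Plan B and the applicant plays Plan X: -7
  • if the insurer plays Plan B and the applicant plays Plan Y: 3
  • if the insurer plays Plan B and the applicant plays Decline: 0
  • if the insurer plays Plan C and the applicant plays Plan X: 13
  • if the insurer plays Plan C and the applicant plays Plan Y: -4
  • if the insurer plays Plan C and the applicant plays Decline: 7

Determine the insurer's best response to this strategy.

Plan A

E[Plan A] = 0.3·(-3) + 0.7·(8) = 4.7
E[Plan B] = 0.3·(3) + 0.7·(0) = 0.9
E[Plan C] = 0.3·(-4) + 0.7·(7) = 3.7
Best response: Plan A (4.7 is the largest).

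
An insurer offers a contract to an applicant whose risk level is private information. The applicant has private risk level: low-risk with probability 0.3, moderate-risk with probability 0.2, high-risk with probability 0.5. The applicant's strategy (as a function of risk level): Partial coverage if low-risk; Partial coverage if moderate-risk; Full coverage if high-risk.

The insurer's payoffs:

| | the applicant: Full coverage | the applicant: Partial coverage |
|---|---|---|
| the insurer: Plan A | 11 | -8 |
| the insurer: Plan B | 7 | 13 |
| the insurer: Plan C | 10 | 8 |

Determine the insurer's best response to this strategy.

Plan B

Compute the insurer's expected payoff for each action, taking the expectation over the applicant's type.
E[Plan A] = 0.3·(-8) + 0.2·(-8) + 0.5·(11) = 1.5
E[Plan B] = 0.3·(13) + 0.2·(13) + 0.5·(7) = 10
E[Plan C] = 0.3·(8) + 0.2·(8) + 0.5·(10) = 9
Best response: Plan B (10 is the largest).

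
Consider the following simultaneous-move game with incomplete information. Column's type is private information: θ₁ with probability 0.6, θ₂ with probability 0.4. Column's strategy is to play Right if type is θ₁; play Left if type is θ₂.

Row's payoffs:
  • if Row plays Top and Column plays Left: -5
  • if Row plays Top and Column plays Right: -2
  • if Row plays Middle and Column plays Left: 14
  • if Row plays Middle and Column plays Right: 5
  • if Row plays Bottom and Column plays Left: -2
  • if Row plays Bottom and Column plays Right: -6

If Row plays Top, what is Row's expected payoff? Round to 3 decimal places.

Take the expectation over Column's type, weighting each type's action by its prior probability.
E[Top] = 0.6·(-2) + 0.4·(-5) = (-1.2) + (-2) = -3.2

-3.200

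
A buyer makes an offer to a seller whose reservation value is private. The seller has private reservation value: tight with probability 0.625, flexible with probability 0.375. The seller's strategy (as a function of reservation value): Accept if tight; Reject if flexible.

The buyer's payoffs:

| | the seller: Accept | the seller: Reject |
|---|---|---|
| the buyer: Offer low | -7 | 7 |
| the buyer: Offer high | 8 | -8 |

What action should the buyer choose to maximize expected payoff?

Offer high

E[Offer low] = 0.625·(-7) + 0.375·(7) = -1.75
E[Offer high] = 0.625·(8) + 0.375·(-8) = 2
Best response: Offer high (2 is the largest).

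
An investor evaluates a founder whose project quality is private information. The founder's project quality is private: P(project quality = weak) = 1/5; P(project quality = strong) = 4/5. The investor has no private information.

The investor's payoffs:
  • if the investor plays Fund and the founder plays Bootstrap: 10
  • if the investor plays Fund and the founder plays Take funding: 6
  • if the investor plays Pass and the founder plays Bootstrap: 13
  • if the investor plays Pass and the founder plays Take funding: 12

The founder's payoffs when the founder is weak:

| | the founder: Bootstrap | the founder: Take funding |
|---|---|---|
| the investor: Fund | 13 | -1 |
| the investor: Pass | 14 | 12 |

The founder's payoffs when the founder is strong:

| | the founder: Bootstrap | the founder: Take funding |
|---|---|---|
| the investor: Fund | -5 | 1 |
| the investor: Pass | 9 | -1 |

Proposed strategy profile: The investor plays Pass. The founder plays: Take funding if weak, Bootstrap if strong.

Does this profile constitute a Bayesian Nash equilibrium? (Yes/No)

The investor plays Pass: E[Pass] = 1/5·(12) + 4/5·(13) = 64/5; E[Fund] = 46/5. Best-responding. ✓
The founder (project quality weak), facing Pass: Bootstrap gives 14, Take funding gives 12. Proposed Take funding is not best — profitable deviation exists. ✗
The founder (project quality strong), facing Pass: Bootstrap gives 9, Take funding gives -1. Proposed Bootstrap is best. ✓

No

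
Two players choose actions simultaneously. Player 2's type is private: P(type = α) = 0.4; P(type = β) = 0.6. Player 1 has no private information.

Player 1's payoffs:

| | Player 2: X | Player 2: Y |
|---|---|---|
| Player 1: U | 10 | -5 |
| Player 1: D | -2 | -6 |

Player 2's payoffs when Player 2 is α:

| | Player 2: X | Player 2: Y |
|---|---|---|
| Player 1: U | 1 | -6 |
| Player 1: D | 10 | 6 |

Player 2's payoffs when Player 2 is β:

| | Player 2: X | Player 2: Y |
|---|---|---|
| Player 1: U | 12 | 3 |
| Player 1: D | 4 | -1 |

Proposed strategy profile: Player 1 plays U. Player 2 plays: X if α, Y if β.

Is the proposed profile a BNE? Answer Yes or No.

A profile is a BNE iff every type of every player is best-responding given beliefs about the other side.
Player 1 plays U: E[U] = 0.4·(10) + 0.6·(-5) = 1; E[D] = -4.4. Best-responding. ✓
Player 2 (type α), facing U: X gives 1, Y gives -6. Proposed X is best. ✓
Player 2 (type β), facing U: X gives 12, Y gives 3. Proposed Y is not best — profitable deviation exists. ✗

No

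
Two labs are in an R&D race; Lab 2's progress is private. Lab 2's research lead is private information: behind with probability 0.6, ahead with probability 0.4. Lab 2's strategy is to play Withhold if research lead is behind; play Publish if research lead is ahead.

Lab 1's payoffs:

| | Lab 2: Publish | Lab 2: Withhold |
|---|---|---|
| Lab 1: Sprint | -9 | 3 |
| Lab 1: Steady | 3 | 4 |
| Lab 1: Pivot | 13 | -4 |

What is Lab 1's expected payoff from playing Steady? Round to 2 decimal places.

3.60

E[Steady] = 0.6·4 + 0.4·3 = 2.4 + 1.2 = 3.6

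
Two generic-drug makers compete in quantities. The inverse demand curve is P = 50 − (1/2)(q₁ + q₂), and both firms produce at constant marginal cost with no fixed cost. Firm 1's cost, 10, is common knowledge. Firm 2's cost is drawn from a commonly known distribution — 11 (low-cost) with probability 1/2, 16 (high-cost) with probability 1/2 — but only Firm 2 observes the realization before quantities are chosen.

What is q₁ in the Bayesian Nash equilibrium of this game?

Each type of Firm 2 best-responds to q₁; Firm 1 best-responds to the expected q₂ over Firm 2's types.
Firm 2 with cost c maximizes (50 − (1/2)(q₁+q₂) − c)·q₂, giving q₂(c) = (50 − c − (1/2)q₁).
E[c₂] = 1/2·11 + 1/2·16 = 13.5
Firm 1's FOC against E[q₂] yields q₁ = (50 − 2·10 + E[c₂])/(3/2) = (50 − 20 + 13.5)/(3/2) = 29.

29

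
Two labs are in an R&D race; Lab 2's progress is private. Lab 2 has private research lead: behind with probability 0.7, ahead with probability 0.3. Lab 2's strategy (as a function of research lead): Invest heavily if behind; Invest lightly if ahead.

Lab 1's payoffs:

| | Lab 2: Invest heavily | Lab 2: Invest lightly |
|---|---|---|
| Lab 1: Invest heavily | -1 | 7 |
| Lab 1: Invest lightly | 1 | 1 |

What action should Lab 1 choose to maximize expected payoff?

Invest heavily

E[Invest heavily] = 0.7·(-1) + 0.3·(7) = 1.4
E[Invest lightly] = 0.7·(1) + 0.3·(1) = 1
Best response: Invest heavily (1.4 is the largest).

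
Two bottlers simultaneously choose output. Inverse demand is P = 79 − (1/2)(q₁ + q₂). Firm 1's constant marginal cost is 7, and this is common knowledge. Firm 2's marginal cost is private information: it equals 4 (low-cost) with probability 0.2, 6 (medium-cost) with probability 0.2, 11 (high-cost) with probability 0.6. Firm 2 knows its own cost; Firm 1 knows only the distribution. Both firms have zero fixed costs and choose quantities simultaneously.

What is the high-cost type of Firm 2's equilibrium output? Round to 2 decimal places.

43.47

Firm 2 with cost c maximizes (79 − (1/2)(q₁+q₂) − c)·q₂, giving q₂(c) = (79 − c − (1/2)q₁).
E[c₂] = 0.2·4 + 0.2·6 + 0.6·11 = 8.6
Firm 1's FOC against E[q₂] yields q₁ = (79 − 2·7 + E[c₂])/(3/2) = (79 − 14 + 8.6)/(3/2) = 49.0667.
q₂(high-cost) = (79 − 11 − (1/2)·49.0667) = 43.4667.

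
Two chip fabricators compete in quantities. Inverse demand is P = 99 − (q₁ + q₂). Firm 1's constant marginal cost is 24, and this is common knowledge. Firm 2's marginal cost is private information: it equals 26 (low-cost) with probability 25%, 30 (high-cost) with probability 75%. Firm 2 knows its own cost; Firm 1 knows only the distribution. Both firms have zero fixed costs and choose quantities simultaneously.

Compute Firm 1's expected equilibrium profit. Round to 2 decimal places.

711.11

Firm 2 with cost c maximizes (99 − (q₁+q₂) − c)·q₂, giving q₂(c) = (99 − c − q₁)/2.
E[c₂] = 0.25·26 + 0.75·30 = 29
Firm 1's FOC against E[q₂] yields q₁ = (99 − 2·24 + E[c₂])/3 = (99 − 48 + 29)/3 = 26.6667.
E[P] = 99 − (q₁ + E[q₂]) = 50.6667; Firm 1's expected profit = (E[P] − 24)·q₁ = (50.6667 − 24)·26.6667 = 711.111.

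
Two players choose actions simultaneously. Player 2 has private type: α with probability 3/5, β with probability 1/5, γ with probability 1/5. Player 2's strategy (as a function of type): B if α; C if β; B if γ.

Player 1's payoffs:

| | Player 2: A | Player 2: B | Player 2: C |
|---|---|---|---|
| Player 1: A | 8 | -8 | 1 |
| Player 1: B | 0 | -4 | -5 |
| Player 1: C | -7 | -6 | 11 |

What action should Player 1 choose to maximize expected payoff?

Compute Player 1's expected payoff for each action, taking the expectation over Player 2's type.
E[A] = 3/5·(-8) + 1/5·(1) + 1/5·(-8) = -31/5
E[B] = 3/5·(-4) + 1/5·(-5) + 1/5·(-4) = -21/5
E[C] = 3/5·(-6) + 1/5·(11) + 1/5·(-6) = -13/5
Best response: C (-13/5 is the largest).

C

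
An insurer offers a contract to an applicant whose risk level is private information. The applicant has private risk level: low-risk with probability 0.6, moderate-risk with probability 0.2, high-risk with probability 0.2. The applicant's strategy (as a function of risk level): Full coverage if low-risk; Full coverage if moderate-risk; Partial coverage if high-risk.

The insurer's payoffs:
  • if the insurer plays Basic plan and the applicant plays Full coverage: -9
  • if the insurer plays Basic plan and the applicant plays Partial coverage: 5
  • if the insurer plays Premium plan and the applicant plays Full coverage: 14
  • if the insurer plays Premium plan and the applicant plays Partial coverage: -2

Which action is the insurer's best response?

Premium plan

E[Basic plan] = 0.6·(-9) + 0.2·(-9) + 0.2·(5) = -6.2
E[Premium plan] = 0.6·(14) + 0.2·(14) + 0.2·(-2) = 10.8
Best response: Premium plan (10.8 is the largest).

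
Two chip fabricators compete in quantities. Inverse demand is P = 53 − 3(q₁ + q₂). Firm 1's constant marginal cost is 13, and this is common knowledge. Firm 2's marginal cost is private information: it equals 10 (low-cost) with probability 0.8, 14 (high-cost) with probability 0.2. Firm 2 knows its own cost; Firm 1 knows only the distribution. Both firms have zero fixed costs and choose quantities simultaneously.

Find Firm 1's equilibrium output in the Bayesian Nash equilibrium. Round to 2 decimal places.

4.20

Firm 2 with cost c maximizes (53 − 3(q₁+q₂) − c)·q₂, giving q₂(c) = (53 − c − 3q₁)/6.
E[c₂] = 0.8·10 + 0.2·14 = 10.8
Firm 1's FOC against E[q₂] yields q₁ = (53 − 2·13 + E[c₂])/9 = (53 − 26 + 10.8)/9 = 4.2.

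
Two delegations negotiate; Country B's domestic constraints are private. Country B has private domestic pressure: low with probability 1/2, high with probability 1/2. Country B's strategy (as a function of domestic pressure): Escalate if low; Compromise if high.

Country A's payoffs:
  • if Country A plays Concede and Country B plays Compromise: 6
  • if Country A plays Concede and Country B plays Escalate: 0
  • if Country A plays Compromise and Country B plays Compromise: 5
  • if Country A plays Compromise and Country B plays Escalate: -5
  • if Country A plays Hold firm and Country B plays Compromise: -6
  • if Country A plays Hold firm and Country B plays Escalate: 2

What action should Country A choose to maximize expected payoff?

Concede

E[Concede] = 1/2·(0) + 1/2·(6) = 3
E[Compromise] = 1/2·(-5) + 1/2·(5) = 0
E[Hold firm] = 1/2·(2) + 1/2·(-6) = -2
Best response: Concede (3 is the largest).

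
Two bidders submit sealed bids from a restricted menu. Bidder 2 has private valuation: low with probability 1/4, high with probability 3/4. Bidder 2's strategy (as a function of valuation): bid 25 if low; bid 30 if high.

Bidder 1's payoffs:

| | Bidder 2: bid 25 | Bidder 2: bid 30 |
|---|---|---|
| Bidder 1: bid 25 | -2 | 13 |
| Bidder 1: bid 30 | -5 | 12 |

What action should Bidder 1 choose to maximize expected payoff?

bid 25

E[bid 25] = 1/4·(-2) + 3/4·(13) = 37/4
E[bid 30] = 1/4·(-5) + 3/4·(12) = 31/4
Best response: bid 25 (37/4 is the largest).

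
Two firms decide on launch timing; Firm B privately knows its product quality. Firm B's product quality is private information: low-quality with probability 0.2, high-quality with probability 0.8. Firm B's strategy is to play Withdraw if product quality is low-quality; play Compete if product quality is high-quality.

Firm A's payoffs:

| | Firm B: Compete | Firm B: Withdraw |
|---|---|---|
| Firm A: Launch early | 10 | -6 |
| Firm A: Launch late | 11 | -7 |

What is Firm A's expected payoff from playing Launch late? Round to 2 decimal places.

Take the expectation over Firm B's product quality, weighting each type's action by its prior probability.
E[Launch late] = 0.2·(-7) + 0.8·11 = (-1.4) + 8.8 = 7.4

7.40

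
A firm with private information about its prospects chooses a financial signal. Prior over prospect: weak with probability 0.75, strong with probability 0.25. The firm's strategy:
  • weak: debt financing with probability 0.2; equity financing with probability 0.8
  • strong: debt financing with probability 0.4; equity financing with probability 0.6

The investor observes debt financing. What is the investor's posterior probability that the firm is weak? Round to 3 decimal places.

P(debt financing) = 0.75·0.2 + 0.25·0.4 = 0.25
P(weak | debt financing) = (0.75·0.2) / 0.25 = 0.15 / 0.25 = 0.6

0.600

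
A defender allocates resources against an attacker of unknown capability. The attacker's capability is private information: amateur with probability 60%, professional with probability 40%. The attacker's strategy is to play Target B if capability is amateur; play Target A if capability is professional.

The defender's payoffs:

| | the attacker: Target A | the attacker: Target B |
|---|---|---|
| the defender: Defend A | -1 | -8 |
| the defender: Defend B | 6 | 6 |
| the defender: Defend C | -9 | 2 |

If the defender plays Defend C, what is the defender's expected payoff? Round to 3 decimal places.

E[Defend C] = 0.6·2 + 0.4·(-9) = 1.2 + (-3.6) = -2.4

-2.400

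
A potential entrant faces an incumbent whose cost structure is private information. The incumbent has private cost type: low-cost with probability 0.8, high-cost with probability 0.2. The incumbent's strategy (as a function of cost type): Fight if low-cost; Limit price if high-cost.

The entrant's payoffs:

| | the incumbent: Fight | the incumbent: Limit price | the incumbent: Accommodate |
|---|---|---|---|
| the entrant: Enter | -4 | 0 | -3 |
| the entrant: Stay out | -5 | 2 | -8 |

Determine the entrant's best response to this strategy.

Compute the entrant's expected payoff for each action, taking the expectation over the incumbent's type.
E[Enter] = 0.8·(-4) + 0.2·(0) = -3.2
E[Stay out] = 0.8·(-5) + 0.2·(2) = -3.6
Best response: Enter (-3.2 is the largest).

Enter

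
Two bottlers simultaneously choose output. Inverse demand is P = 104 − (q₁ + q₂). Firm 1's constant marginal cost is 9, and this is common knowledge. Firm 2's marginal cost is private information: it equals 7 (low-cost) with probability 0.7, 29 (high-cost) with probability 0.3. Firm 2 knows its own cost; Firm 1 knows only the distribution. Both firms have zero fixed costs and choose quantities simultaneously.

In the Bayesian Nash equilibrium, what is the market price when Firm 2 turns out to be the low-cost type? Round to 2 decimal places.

Each type of Firm 2 best-responds to q₁; Firm 1 best-responds to the expected q₂ over Firm 2's types.
Firm 2 with cost c maximizes (104 − (q₁+q₂) − c)·q₂, giving q₂(c) = (104 − c − q₁)/2.
E[c₂] = 0.7·7 + 0.3·29 = 13.6
Firm 1's FOC against E[q₂] yields q₁ = (104 − 2·9 + E[c₂])/3 = (104 − 18 + 13.6)/3 = 33.2.
q₂(low-cost) = 31.9, so P = 104 − (33.2 + 31.9) = 38.9.

38.90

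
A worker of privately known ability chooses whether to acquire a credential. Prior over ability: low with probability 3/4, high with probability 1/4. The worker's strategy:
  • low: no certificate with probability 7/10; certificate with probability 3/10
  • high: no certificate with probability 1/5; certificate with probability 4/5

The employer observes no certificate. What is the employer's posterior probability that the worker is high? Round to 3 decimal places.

0.087

P(no certificate) = (3/4)·(7/10) + (1/4)·(1/5) = 23/40
P(high | no certificate) = ((1/4)·(1/5)) / (23/40) = (1/20) / (23/40) = 2/23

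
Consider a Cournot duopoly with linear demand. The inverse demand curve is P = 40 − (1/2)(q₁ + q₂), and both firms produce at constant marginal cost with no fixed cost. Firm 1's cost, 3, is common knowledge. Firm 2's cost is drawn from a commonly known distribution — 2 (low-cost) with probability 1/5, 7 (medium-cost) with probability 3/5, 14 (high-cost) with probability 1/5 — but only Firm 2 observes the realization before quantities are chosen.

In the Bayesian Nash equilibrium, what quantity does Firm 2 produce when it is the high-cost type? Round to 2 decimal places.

12.20

Type-c best response for Firm 2: q₂(c) = (40 − c) − q₁/2.
Firm 1 maximizes expected profit; its first-order condition is 40 − q₁ − (1/2)E[q₂] − 3 = 0.
Substituting E[q₂] and solving: E[c₂] = 7.4, so q₁ = (40 − 2·3 + 7.4)/(3/2) = 27.6.
q₂(high-cost) = (40 − 14 − (1/2)·27.6) = 12.2.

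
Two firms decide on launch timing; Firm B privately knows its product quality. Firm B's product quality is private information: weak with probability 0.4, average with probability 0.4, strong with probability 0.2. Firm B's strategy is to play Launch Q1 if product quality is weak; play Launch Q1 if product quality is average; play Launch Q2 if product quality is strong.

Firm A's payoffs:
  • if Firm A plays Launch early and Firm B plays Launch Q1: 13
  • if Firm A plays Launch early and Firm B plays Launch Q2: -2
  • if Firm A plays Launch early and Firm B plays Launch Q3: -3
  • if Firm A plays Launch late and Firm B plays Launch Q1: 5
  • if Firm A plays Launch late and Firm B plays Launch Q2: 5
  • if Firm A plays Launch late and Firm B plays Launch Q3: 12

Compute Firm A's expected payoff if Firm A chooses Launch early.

10

Take the expectation over Firm B's product quality, weighting each type's action by its prior probability.
E[Launch early] = 0.4·13 + 0.4·13 + 0.2·(-2) = 5.2 + 5.2 + (-0.4) = 10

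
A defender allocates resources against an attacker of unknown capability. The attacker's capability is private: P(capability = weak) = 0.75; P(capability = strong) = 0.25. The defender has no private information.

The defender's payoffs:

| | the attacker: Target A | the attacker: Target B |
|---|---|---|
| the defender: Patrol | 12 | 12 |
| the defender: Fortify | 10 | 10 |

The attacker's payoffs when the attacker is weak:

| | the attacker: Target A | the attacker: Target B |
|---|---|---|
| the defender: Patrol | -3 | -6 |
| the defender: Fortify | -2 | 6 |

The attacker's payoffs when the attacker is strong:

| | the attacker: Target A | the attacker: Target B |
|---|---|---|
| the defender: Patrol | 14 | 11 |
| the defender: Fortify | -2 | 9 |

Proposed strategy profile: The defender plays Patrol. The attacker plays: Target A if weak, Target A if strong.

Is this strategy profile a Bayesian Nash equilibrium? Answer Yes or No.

Yes

The defender plays Patrol: E[Patrol] = 0.75·(12) + 0.25·(12) = 12; E[Fortify] = 10. Best-responding. ✓
The attacker (capability weak), facing Patrol: Target A gives -3, Target B gives -6. Proposed Target A is best. ✓
The attacker (capability strong), facing Patrol: Target A gives 14, Target B gives 11. Proposed Target A is best. ✓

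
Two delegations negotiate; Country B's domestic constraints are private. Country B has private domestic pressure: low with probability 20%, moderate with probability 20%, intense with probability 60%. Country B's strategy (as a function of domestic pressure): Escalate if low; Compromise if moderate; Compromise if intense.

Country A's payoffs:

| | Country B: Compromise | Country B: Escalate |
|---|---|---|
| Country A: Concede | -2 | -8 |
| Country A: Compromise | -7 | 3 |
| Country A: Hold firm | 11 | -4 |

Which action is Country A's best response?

Compute Country A's expected payoff for each action, taking the expectation over Country B's type.
E[Concede] = 0.2·(-8) + 0.2·(-2) + 0.6·(-2) = -3.2
E[Compromise] = 0.2·(3) + 0.2·(-7) + 0.6·(-7) = -5
E[Hold firm] = 0.2·(-4) + 0.2·(11) + 0.6·(11) = 8
Best response: Hold firm (8 is the largest).

Hold firm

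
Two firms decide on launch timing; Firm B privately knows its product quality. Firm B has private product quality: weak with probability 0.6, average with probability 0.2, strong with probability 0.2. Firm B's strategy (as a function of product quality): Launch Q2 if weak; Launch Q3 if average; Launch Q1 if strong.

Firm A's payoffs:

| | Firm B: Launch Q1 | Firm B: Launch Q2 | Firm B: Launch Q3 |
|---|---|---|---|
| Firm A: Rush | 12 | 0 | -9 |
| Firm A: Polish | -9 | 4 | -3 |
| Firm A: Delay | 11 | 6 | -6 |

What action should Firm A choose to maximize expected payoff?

Delay

E[Rush] = 0.6·(0) + 0.2·(-9) + 0.2·(12) = 0.6
E[Polish] = 0.6·(4) + 0.2·(-3) + 0.2·(-9) = 0
E[Delay] = 0.6·(6) + 0.2·(-6) + 0.2·(11) = 4.6
Best response: Delay (4.6 is the largest).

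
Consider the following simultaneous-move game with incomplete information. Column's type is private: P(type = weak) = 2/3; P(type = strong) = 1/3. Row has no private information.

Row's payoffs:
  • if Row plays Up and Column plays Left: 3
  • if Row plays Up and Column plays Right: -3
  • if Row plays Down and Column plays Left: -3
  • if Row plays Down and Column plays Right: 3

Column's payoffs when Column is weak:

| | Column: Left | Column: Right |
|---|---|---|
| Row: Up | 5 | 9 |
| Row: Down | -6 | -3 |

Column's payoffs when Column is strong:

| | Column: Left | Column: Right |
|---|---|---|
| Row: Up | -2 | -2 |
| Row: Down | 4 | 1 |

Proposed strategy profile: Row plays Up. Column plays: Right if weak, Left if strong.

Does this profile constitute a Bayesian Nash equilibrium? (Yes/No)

Row plays Up: E[Up] = 2/3·(-3) + 1/3·(3) = -1; E[Down] = 1. Not best-responding. ✗
Column (type weak), facing Up: Left gives 5, Right gives 9. Proposed Right is best. ✓
Column (type strong), facing Up: Left gives -2, Right gives -2. Proposed Left is best. ✓

No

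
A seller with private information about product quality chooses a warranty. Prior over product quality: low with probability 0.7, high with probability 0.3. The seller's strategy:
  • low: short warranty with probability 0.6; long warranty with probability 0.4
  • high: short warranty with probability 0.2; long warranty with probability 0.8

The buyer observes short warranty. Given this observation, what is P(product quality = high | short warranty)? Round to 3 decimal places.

Apply Bayes' rule using the sender's strategy as the likelihood.
P(short warranty) = 0.7·0.6 + 0.3·0.2 = 0.48
P(high | short warranty) = (0.3·0.2) / 0.48 = 0.06 / 0.48 = 0.125

0.125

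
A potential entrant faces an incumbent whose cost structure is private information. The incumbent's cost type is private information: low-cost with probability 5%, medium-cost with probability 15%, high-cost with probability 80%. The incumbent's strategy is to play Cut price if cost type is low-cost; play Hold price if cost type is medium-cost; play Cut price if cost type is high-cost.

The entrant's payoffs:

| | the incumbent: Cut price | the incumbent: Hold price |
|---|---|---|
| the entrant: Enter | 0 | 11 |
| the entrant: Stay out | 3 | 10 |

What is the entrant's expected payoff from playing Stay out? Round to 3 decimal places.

4.050

Take the expectation over the incumbent's cost type, weighting each type's action by its prior probability.
E[Stay out] = 0.05·3 + 0.15·10 + 0.8·3 = 0.15 + 1.5 + 2.4 = 4.05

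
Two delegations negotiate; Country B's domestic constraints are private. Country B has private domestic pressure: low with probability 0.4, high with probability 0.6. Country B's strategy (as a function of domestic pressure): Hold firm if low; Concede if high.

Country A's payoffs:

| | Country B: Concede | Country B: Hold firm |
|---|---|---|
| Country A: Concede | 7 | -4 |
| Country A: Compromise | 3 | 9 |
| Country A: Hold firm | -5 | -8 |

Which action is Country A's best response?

Compromise

E[Concede] = 0.4·(-4) + 0.6·(7) = 2.6
E[Compromise] = 0.4·(9) + 0.6·(3) = 5.4
E[Hold firm] = 0.4·(-8) + 0.6·(-5) = -6.2
Best response: Compromise (5.4 is the largest).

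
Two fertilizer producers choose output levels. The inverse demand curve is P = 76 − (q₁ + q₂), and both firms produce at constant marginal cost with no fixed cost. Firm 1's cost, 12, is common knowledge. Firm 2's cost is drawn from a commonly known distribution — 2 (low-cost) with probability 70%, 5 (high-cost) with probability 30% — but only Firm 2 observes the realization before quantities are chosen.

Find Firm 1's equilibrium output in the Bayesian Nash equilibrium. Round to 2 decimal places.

Firm 2 with cost c maximizes (76 − (q₁+q₂) − c)·q₂, giving q₂(c) = (76 − c − q₁)/2.
E[c₂] = 0.7·2 + 0.3·5 = 2.9
Firm 1's FOC against E[q₂] yields q₁ = (76 − 2·12 + E[c₂])/3 = (76 − 24 + 2.9)/3 = 18.3.

18.30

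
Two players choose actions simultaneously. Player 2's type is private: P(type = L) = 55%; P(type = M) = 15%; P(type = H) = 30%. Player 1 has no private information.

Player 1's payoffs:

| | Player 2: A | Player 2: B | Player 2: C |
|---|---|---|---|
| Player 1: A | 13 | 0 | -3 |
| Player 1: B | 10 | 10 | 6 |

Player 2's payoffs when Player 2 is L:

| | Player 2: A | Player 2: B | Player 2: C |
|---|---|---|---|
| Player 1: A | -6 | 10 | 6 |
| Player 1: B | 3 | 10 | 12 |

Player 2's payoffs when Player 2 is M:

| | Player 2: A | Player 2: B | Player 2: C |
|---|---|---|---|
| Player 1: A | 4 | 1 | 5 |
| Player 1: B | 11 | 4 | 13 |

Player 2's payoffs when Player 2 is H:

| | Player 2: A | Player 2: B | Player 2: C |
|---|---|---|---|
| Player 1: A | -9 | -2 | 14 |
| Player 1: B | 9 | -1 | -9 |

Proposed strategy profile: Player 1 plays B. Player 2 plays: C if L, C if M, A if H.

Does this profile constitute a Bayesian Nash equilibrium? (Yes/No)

A profile is a BNE iff every type of every player is best-responding given beliefs about the other side.
Player 1 plays B: E[B] = 0.55·(6) + 0.15·(6) + 0.3·(10) = 7.2; E[A] = 1.8. Best-responding. ✓
Player 2 (type L), facing B: A gives 3, B gives 10, C gives 12. Proposed C is best. ✓
Player 2 (type M), facing B: A gives 11, B gives 4, C gives 13. Proposed C is best. ✓
Player 2 (type H), facing B: A gives 9, B gives -1, C gives -9. Proposed A is best. ✓

Yes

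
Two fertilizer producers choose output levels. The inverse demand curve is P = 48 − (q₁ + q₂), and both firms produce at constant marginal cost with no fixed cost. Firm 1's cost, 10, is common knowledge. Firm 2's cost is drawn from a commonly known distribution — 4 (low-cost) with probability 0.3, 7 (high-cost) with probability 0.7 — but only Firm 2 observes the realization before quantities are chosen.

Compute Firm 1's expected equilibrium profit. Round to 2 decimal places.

Type-c best response for Firm 2: q₂(c) = (48 − c)/2 − q₁/2.
Firm 1 maximizes expected profit; its first-order condition is 48 − 2q₁ − E[q₂] − 10 = 0.
Substituting E[q₂] and solving: E[c₂] = 6.1, so q₁ = (48 − 2·10 + 6.1)/3 = 11.3667.
E[P] = 48 − (q₁ + E[q₂]) = 21.3667; Firm 1's expected profit = (E[P] − 10)·q₁ = (21.3667 − 10)·11.3667 = 129.201.

129.20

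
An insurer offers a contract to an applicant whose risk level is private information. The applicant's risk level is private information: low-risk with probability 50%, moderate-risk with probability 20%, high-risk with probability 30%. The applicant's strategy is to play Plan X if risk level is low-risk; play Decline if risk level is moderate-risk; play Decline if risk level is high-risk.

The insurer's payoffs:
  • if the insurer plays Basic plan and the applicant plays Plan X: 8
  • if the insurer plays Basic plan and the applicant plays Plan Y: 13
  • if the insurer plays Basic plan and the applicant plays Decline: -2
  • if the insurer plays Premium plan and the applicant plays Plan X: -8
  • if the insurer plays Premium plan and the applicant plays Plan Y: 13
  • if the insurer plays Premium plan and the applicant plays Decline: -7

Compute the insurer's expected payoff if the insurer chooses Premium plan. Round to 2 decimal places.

E[Premium plan] = 0.5·(-8) + 0.2·(-7) + 0.3·(-7) = (-4) + (-1.4) + (-2.1) = -7.5

-7.50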